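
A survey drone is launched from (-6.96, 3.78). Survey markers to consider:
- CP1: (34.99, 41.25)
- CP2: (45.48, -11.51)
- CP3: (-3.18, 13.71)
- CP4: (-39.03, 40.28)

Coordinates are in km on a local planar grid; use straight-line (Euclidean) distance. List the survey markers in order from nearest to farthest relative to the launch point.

CP3, CP4, CP2, CP1

Computing each straight-line distance from (-6.96, 3.78):
CP3 (-3.18, 13.71): 10.6 km
CP4 (-39.03, 40.28): 48.6 km
CP2 (45.48, -11.51): 54.6 km
CP1 (34.99, 41.25): 56.2 km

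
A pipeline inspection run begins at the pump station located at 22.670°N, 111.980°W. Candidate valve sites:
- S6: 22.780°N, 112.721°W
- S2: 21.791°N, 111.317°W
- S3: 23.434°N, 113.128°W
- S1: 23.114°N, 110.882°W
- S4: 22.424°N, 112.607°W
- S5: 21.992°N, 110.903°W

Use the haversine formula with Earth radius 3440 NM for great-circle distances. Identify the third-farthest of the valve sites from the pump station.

S1

Distances from the pump station (22.670°N, 111.980°W):
S3: 78.3 NM
S5: 72.4 NM
S1: 66.3 NM
S2: 64.4 NM
S6: 41.6 NM
S4: 37.8 NM
The third-farthest is S1 at 66.3 NM.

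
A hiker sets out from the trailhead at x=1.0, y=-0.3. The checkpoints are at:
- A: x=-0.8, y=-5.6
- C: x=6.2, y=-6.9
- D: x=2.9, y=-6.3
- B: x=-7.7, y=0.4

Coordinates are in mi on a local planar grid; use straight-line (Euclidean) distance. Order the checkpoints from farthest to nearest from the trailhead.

B, C, D, A

Distances from the trailhead:
B x=-7.7, y=0.4: 8.7 mi
C x=6.2, y=-6.9: 8.4 mi
D x=2.9, y=-6.3: 6.3 mi
A x=-0.8, y=-5.6: 5.6 mi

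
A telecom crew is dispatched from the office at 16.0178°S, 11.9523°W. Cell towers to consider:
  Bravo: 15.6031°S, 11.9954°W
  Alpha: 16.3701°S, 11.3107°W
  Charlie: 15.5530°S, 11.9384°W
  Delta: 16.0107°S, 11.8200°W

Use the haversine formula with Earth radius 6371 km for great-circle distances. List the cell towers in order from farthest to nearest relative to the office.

Alpha, Charlie, Bravo, Delta

Computing each great-circle distance from 16.0178°S, 11.9523°W:
Alpha 16.3701°S, 11.3107°W: 78.9 km
Charlie 15.5530°S, 11.9384°W: 51.7 km
Bravo 15.6031°S, 11.9954°W: 46.3 km
Delta 16.0107°S, 11.8200°W: 14.2 km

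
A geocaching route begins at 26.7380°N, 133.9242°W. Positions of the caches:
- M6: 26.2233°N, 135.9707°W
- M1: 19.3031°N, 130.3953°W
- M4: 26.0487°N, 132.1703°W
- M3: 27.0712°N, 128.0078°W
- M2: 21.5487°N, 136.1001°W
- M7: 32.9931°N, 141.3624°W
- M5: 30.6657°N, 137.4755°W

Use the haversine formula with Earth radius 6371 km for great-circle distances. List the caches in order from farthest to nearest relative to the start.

Distances from the start:
M7 32.9931°N, 141.3624°W: 998.5 km
M1 19.3031°N, 130.3953°W: 902.0 km
M2 21.5487°N, 136.1001°W: 617.8 km
M3 27.0712°N, 128.0078°W: 587.8 km
M5 30.6657°N, 137.4755°W: 557.3 km
M6 26.2233°N, 135.9707°W: 211.6 km
M4 26.0487°N, 132.1703°W: 190.8 km

M7, M1, M2, M3, M5, M6, M4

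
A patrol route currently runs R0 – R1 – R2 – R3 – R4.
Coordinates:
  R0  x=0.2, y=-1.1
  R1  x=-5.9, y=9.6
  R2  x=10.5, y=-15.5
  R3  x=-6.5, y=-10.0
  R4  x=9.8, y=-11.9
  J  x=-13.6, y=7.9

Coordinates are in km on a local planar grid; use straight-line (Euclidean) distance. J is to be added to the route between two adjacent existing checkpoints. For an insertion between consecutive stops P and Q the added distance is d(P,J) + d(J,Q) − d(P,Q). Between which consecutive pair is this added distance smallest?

Added distance for inserting J between each consecutive pair:
R0–R1: 12.0 km
R1–R2: 11.5 km
R2–R3: 35.0 km
R3–R4: 33.5 km
Smallest added distance is 11.5 km, inserting between R1 and R2.

between R1 and R2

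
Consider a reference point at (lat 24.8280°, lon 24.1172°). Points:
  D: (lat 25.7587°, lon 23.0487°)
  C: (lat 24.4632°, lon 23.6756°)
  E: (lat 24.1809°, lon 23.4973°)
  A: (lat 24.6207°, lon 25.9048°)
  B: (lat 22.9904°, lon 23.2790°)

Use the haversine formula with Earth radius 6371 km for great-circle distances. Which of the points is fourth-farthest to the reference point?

Distance to each, sorted:
B: 221.4 km
A: 182.0 km
D: 149.2 km
E: 95.5 km
C: 60.3 km
The fourth-farthest is E at 95.5 km.

E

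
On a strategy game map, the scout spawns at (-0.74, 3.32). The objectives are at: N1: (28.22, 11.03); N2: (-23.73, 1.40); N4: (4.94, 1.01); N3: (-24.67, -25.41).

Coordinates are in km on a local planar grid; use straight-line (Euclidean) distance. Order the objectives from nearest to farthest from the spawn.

N4, N2, N1, N3

Computing each straight-line distance from (-0.74, 3.32):
N4 (4.94, 1.01): 6.1 km
N2 (-23.73, 1.40): 23.1 km
N1 (28.22, 11.03): 30.0 km
N3 (-24.67, -25.41): 37.4 km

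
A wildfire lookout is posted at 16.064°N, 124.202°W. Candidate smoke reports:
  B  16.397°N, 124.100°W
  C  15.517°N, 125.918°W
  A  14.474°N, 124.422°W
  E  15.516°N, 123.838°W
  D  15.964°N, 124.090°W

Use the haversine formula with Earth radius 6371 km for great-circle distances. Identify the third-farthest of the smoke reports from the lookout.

Distance to each, sorted:
C: 193.4 km
A: 178.4 km
E: 72.3 km
B: 38.6 km
D: 16.3 km
The third-farthest is E at 72.3 km.

E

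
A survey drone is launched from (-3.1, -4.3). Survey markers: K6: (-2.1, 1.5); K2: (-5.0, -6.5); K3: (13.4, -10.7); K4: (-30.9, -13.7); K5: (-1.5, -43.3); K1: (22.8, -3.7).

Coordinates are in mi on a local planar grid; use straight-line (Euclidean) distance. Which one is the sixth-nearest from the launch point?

Distances from the launch point ((-3.1, -4.3)):
K2: 2.9 mi
K6: 5.9 mi
K3: 17.7 mi
K1: 25.9 mi
K4: 29.3 mi
K5: 39.0 mi
The sixth-nearest is K5 at 39.0 mi.

K5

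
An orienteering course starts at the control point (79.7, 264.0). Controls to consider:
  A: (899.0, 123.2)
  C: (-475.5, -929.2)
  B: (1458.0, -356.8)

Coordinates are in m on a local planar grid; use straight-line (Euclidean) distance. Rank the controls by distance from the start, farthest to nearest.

Distances from the start:
B (1458.0, -356.8): 1511.7 m
C (-475.5, -929.2): 1316.0 m
A (899.0, 123.2): 831.3 m

B, C, A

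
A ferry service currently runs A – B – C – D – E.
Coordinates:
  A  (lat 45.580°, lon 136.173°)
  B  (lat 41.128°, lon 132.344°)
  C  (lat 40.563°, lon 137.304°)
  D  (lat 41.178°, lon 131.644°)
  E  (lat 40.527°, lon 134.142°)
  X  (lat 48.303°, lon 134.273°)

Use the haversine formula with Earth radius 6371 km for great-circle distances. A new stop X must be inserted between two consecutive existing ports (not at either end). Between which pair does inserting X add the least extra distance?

Added distance for inserting X between each consecutive pair:
A–B: 563.8 km
B–C: 1283.8 km
C–D: 1231.6 km
D–E: 1461.4 km
Smallest added distance is 563.8 km, inserting between A and B.

between A and B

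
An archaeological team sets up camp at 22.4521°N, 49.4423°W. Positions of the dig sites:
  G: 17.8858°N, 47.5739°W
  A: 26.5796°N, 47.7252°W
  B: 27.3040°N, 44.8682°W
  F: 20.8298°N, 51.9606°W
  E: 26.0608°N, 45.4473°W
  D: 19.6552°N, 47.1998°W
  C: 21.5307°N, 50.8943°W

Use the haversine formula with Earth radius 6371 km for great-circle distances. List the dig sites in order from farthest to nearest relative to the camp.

B, E, G, A, D, F, C

Computing each great-circle distance from 22.4521°N, 49.4423°W:
B 27.3040°N, 44.8682°W: 709.8 km
E 26.0608°N, 45.4473°W: 570.0 km
G 17.8858°N, 47.5739°W: 543.9 km
A 26.5796°N, 47.7252°W: 490.7 km
D 19.6552°N, 47.1998°W: 388.4 km
F 20.8298°N, 51.9606°W: 316.7 km
C 21.5307°N, 50.8943°W: 181.4 km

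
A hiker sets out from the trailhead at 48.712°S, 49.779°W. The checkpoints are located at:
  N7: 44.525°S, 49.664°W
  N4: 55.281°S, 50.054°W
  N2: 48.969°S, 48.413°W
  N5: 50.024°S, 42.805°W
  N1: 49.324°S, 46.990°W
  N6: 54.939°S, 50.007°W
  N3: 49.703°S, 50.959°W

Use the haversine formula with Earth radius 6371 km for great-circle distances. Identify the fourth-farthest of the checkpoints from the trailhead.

Distances from the trailhead (48.712°S, 49.779°W):
N4: 730.7 km
N6: 692.6 km
N5: 525.4 km
N7: 465.7 km
N1: 214.5 km
N3: 139.6 km
N2: 104.0 km
The fourth-farthest is N7 at 465.7 km.

N7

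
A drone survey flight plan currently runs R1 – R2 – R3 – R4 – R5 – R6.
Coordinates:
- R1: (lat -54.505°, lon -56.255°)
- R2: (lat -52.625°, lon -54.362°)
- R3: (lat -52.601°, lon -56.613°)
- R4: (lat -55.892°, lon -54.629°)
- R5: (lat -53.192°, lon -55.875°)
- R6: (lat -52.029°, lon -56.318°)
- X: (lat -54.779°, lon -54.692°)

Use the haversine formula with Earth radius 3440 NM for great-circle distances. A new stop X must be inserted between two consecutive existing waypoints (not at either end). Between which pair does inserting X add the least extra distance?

between R4 and R5

Added distance for inserting X between each consecutive pair:
R1–R2: 55.1 NM
R2–R3: 195.3 NM
R3–R4: 4.9 NM
R4–R5: 3.1 NM
R5–R6: 207.4 NM
Smallest added distance is 3.1 NM, inserting between R4 and R5.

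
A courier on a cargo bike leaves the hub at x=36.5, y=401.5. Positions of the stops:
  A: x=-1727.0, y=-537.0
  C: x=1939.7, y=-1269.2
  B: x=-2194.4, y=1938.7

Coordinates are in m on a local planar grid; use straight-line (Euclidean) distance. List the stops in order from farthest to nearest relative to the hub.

B, C, A

Computing each straight-line distance from x=36.5, y=401.5:
B x=-2194.4, y=1938.7: 2709.2 m
C x=1939.7, y=-1269.2: 2532.5 m
A x=-1727.0, y=-537.0: 1997.7 m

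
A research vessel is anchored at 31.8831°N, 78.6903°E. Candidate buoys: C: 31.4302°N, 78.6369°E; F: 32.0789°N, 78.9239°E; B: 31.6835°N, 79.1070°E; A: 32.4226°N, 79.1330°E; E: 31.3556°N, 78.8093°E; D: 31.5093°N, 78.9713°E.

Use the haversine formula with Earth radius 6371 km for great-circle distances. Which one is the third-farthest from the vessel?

Distance to each, sorted:
A: 73.0 km
E: 59.7 km
C: 50.6 km
D: 49.3 km
B: 45.2 km
F: 31.0 km
The third-farthest is C at 50.6 km.

C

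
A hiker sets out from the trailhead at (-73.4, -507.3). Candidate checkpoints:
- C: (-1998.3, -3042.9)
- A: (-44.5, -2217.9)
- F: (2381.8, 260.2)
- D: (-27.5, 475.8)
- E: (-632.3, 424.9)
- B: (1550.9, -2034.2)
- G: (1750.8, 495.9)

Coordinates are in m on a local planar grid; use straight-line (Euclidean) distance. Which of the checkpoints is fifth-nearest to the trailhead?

Distances from the trailhead ((-73.4, -507.3)):
D: 984.2 m
E: 1086.9 m
A: 1710.8 m
G: 2081.9 m
B: 2229.3 m
F: 2572.4 m
C: 3183.5 m
The fifth-nearest is B at 2229.3 m.

B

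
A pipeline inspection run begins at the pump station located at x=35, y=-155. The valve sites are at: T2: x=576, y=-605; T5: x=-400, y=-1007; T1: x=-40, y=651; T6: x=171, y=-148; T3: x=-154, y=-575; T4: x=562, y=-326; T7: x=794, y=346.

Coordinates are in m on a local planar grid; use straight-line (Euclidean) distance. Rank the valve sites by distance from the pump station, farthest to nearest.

T5, T7, T1, T2, T4, T3, T6

Distances from the pump station:
T5 x=-400, y=-1007: 956.6 m
T7 x=794, y=346: 909.4 m
T1 x=-40, y=651: 809.5 m
T2 x=576, y=-605: 703.7 m
T4 x=562, y=-326: 554.0 m
T3 x=-154, y=-575: 460.6 m
T6 x=171, y=-148: 136.2 m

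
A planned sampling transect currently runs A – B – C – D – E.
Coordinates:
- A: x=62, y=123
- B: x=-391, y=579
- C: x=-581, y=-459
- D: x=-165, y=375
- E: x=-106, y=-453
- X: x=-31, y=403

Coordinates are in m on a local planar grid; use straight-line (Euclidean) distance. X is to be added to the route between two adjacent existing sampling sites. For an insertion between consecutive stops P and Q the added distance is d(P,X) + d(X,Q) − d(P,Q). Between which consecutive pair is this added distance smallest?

between A and B

Added distance for inserting X between each consecutive pair:
A–B: 53.0 m
B–C: 368.0 m
C–D: 227.4 m
D–E: 166.1 m
Smallest added distance is 53.0 m, inserting between A and B.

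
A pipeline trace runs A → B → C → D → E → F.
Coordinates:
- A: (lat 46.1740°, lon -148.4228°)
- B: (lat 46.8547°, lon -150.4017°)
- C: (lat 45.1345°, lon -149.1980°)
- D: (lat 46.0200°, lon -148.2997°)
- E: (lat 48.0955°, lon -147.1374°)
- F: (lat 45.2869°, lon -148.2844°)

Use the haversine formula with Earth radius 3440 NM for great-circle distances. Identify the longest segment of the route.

E–F

Leg distances:
A→B: 91.4 NM
B→C: 114.8 NM
C→D: 65.2 NM
D→E: 133.4 NM
E→F: 175.1 NM
The longest leg is E–F at 175.1 NM.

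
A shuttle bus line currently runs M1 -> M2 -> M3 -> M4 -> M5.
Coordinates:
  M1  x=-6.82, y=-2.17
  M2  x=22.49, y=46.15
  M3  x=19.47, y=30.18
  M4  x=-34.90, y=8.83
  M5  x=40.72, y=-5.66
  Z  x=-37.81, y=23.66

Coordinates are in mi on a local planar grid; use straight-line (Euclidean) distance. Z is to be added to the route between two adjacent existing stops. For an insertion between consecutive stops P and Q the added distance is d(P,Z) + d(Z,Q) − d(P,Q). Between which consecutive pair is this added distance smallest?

Added distance for inserting Z between each consecutive pair:
M1–M2: 48.2 mi
M2–M3: 105.8 mi
M3–M4: 14.4 mi
M4–M5: 21.9 mi
Smallest added distance is 14.4 mi, inserting between M3 and M4.

between M3 and M4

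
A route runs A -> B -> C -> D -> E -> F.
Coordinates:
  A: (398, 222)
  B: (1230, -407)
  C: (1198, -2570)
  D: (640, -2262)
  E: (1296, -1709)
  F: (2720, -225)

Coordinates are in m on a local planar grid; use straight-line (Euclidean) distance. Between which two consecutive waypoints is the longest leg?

B–C

Leg distances:
A→B: 1043.0 m
B→C: 2163.2 m
C→D: 637.4 m
D→E: 858.0 m
E→F: 2056.7 m
The longest leg is B–C at 2163.2 m.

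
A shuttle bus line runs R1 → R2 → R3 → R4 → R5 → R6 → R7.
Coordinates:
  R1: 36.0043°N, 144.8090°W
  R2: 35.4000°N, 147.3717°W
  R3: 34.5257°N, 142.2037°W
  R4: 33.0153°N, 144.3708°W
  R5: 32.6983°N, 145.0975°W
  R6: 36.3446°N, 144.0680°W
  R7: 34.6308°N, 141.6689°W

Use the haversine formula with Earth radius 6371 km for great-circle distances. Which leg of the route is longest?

Leg distances:
R1→R2: 241.0 km
R2→R3: 480.8 km
R3→R4: 261.4 km
R4→R5: 76.5 km
R5→R6: 416.3 km
R6→R7: 288.9 km
The longest leg is R2–R3 at 480.8 km.

R2–R3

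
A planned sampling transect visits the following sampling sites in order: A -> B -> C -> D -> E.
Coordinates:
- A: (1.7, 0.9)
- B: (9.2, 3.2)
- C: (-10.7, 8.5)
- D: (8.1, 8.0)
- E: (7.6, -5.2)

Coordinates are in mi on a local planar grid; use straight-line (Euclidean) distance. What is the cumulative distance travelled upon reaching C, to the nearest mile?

28 mi

Leg distances:
A→B: 7.8 mi  (cumulative 7.8 mi)
B→C: 20.6 mi  (cumulative 28.4 mi)
Cumulative distance at C ≈ 28 mi.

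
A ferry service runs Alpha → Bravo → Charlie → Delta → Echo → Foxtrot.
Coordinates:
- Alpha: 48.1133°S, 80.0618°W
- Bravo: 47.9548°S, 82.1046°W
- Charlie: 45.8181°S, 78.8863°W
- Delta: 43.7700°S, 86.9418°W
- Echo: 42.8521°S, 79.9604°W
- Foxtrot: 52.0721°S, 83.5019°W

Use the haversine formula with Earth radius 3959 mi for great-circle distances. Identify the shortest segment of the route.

Alpha–Bravo

Leg distances:
Alpha→Bravo: 95.0 mi
Bravo→Charlie: 211.9 mi
Charlie→Delta: 419.4 mi
Delta→Echo: 356.6 mi
Echo→Foxtrot: 658.0 mi
The shortest leg is Alpha–Bravo at 95.0 mi.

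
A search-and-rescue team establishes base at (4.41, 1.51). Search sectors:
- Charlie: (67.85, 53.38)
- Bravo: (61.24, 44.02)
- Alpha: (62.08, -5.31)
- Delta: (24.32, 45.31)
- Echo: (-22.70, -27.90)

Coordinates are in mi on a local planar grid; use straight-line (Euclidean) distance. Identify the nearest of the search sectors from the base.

Echo

Distances from the base ((4.41, 1.51)):
Echo: 40.0 mi
Delta: 48.1 mi
Alpha: 58.1 mi
Bravo: 71.0 mi
Charlie: 81.9 mi
The nearest is Echo at 40.0 mi.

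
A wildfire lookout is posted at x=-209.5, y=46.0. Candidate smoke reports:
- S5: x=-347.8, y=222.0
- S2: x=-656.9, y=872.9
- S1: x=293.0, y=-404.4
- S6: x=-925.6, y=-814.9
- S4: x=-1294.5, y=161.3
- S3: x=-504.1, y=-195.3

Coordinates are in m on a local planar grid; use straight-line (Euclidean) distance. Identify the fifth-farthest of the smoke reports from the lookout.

Distances from the lookout (x=-209.5, y=46.0):
S6: 1119.8 m
S4: 1091.1 m
S2: 940.2 m
S1: 674.8 m
S3: 380.8 m
S5: 223.8 m
The fifth-farthest is S3 at 380.8 m.

S3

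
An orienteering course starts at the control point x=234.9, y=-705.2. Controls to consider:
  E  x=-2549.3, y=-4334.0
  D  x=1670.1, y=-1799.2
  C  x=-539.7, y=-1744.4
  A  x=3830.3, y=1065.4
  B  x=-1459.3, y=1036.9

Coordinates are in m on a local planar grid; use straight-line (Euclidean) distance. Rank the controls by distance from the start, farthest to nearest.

E, A, B, D, C

Distances from the start:
E x=-2549.3, y=-4334.0: 4573.8 m
A x=3830.3, y=1065.4: 4007.7 m
B x=-1459.3, y=1036.9: 2430.1 m
D x=1670.1, y=-1799.2: 1804.6 m
C x=-539.7, y=-1744.4: 1296.1 m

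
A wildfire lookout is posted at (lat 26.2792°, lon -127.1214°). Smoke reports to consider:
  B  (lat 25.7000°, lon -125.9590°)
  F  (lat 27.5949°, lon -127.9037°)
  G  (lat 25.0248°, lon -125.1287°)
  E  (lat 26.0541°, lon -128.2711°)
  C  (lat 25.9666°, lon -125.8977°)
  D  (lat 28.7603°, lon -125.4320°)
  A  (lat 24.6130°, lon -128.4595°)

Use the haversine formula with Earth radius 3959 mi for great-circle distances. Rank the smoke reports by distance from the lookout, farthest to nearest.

D, G, A, F, B, C, E

Distance from the lookout at (lat 26.2792°, lon -127.1214°) to each:
D (lat 28.7603°, lon -125.4320°): 200.3 mi
G (lat 25.0248°, lon -125.1287°): 151.4 mi
A (lat 24.6130°, lon -128.4595°): 142.2 mi
F (lat 27.5949°, lon -127.9037°): 102.9 mi
B (lat 25.7000°, lon -125.9590°): 82.5 mi
C (lat 25.9666°, lon -125.8977°): 78.9 mi
E (lat 26.0541°, lon -128.2711°): 73.0 mi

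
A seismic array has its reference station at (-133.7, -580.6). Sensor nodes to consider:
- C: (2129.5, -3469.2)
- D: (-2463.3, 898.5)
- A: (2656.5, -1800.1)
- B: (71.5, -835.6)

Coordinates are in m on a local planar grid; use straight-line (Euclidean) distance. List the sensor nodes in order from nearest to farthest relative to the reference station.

B, D, A, C

Distance from the reference station at (-133.7, -580.6) to each:
B (71.5, -835.6): 327.3 m
D (-2463.3, 898.5): 2759.5 m
A (2656.5, -1800.1): 3045.1 m
C (2129.5, -3469.2): 3669.6 m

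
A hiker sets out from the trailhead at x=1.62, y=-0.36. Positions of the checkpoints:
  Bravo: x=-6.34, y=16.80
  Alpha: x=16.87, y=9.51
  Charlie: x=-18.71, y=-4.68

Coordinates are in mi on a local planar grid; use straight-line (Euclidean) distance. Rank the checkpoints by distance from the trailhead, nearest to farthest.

Alpha, Bravo, Charlie

Distances from the trailhead:
Alpha x=16.87, y=9.51: 18.2 mi
Bravo x=-6.34, y=16.80: 18.9 mi
Charlie x=-18.71, y=-4.68: 20.8 mi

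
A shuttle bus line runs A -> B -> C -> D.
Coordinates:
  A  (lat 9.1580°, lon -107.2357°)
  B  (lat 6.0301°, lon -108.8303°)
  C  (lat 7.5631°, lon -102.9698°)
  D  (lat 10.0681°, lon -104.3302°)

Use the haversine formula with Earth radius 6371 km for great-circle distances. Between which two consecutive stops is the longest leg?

B–C

Leg distances:
A→B: 389.7 km
B→C: 669.1 km
C→D: 316.1 km
The longest leg is B–C at 669.1 km.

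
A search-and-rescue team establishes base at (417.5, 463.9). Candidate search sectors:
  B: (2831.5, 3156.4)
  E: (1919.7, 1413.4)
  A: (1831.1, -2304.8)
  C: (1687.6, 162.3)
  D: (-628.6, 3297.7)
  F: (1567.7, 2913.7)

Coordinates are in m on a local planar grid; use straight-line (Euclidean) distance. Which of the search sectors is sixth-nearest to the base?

B

Distance to each, sorted:
C: 1305.4 m
E: 1777.1 m
F: 2706.4 m
D: 3020.7 m
A: 3108.7 m
B: 3616.2 m
The sixth-nearest is B at 3616.2 m.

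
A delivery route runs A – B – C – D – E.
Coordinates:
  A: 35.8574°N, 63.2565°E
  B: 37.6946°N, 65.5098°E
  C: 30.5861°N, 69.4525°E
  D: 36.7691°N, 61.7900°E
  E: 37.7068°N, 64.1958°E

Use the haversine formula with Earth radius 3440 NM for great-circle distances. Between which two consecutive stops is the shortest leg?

Leg distances:
A→B: 154.6 NM
B→C: 469.5 NM
C→D: 532.9 NM
D→E: 128.0 NM
The shortest leg is D–E at 128.0 NM.

D–E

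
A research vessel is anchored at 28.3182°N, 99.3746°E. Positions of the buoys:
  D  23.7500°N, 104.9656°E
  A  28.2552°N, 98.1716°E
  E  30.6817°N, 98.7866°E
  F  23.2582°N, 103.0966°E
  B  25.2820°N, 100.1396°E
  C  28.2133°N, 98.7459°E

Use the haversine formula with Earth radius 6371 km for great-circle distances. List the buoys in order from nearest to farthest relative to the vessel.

C, A, E, B, F, D

Distances from the vessel:
C 28.2133°N, 98.7459°E: 62.7 km
A 28.2552°N, 98.1716°E: 118.0 km
E 30.6817°N, 98.7866°E: 268.9 km
B 25.2820°N, 100.1396°E: 346.0 km
F 23.2582°N, 103.0966°E: 674.7 km
D 23.7500°N, 104.9656°E: 754.8 km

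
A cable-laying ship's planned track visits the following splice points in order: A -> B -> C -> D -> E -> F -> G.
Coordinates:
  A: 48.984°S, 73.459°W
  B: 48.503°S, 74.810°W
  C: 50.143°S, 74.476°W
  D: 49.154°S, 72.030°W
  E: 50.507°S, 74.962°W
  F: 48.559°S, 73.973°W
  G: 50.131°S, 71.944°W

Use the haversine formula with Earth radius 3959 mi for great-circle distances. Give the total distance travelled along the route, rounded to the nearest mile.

758 mi

Leg distances:
A→B: 70.0 mi  (cumulative 70.0 mi)
B→C: 114.3 mi  (cumulative 184.3 mi)
C→D: 129.0 mi  (cumulative 313.3 mi)
D→E: 160.7 mi  (cumulative 473.9 mi)
E→F: 141.7 mi  (cumulative 615.7 mi)
F→G: 141.9 mi  (cumulative 757.6 mi)
Total route length ≈ 758 mi.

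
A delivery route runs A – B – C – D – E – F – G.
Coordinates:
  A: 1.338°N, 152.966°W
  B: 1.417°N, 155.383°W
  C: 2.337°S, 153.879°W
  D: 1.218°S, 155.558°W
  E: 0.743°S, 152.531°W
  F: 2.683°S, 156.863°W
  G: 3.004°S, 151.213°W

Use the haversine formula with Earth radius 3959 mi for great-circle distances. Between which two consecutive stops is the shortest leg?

C–D

Leg distances:
A→B: 167.0 mi
B→C: 279.4 mi
C→D: 139.4 mi
D→E: 211.7 mi
E→F: 327.8 mi
F→G: 390.6 mi
The shortest leg is C–D at 139.4 mi.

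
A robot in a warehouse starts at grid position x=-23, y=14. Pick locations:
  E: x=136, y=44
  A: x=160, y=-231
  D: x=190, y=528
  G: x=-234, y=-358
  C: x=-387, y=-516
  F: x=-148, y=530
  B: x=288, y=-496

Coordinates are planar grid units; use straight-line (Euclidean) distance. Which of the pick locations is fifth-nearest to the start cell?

D

Distance to each, sorted:
E: 161.8
A: 305.8
G: 427.7
F: 530.9
D: 556.4
B: 597.3
C: 643.0
The fifth-nearest is D at 556.4.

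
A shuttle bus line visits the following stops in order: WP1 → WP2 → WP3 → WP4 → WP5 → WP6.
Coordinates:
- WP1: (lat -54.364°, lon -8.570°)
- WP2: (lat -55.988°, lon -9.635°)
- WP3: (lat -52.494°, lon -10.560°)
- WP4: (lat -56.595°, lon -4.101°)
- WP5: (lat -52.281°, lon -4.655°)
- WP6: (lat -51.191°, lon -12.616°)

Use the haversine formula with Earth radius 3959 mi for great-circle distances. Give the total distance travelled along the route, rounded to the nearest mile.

Leg distances:
WP1→WP2: 119.8 mi  (cumulative 119.8 mi)
WP2→WP3: 244.3 mi  (cumulative 364.1 mi)
WP3→WP4: 383.5 mi  (cumulative 747.6 mi)
WP4→WP5: 298.9 mi  (cumulative 1046.5 mi)
WP5→WP6: 348.7 mi  (cumulative 1395.2 mi)
Total route length ≈ 1395 mi.

1395 mi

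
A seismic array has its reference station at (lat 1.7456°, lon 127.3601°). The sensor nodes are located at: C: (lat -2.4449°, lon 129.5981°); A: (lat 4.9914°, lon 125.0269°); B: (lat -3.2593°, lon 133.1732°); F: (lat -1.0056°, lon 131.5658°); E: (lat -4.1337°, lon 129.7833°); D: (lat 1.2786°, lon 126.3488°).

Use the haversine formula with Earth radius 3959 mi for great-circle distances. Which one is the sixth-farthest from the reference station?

Distances from the reference station ((lat 1.7456°, lon 127.3601°)):
B: 529.9 mi
E: 439.4 mi
F: 347.2 mi
C: 328.2 mi
A: 276.0 mi
D: 76.9 mi
The sixth-farthest is D at 76.9 mi.

D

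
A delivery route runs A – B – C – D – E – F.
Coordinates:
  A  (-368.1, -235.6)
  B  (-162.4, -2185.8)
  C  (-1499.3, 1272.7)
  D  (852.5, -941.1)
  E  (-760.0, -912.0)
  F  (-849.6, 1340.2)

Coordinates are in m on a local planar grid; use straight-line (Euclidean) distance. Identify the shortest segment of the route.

D–E

Leg distances:
A→B: 1961.0 m
B→C: 3707.9 m
C→D: 3229.8 m
D→E: 1612.8 m
E→F: 2254.0 m
The shortest leg is D–E at 1612.8 m.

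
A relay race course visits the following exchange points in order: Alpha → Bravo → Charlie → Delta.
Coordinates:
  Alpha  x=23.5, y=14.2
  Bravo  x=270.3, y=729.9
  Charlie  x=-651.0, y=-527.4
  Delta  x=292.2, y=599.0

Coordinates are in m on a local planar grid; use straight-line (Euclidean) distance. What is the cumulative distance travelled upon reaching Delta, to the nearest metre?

Leg distances:
Alpha→Bravo: 757.1 m  (cumulative 757.1 m)
Bravo→Charlie: 1558.7 m  (cumulative 2315.8 m)
Charlie→Delta: 1469.2 m  (cumulative 3784.9 m)
Cumulative distance at Delta ≈ 3785 m.

3785 m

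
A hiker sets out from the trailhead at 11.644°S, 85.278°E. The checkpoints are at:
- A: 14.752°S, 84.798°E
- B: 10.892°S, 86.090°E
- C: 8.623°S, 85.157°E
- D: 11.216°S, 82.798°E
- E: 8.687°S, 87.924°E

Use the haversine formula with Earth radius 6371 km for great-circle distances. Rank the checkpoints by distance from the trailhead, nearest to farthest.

Distances from the trailhead:
B 10.892°S, 86.090°E: 121.8 km
D 11.216°S, 82.798°E: 274.5 km
C 8.623°S, 85.157°E: 336.2 km
A 14.752°S, 84.798°E: 349.5 km
E 8.687°S, 87.924°E: 438.1 km

B, D, C, A, E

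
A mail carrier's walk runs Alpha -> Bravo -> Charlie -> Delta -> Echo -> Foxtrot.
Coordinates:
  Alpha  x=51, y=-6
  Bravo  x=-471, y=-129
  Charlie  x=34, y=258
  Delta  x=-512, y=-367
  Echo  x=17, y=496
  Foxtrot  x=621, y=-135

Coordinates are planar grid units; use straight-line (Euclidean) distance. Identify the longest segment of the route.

Delta–Echo

Leg distances:
Alpha→Bravo: 536.3
Bravo→Charlie: 636.2
Charlie→Delta: 829.9
Delta→Echo: 1012.2
Echo→Foxtrot: 873.5
The longest leg is Delta–Echo at 1012.2.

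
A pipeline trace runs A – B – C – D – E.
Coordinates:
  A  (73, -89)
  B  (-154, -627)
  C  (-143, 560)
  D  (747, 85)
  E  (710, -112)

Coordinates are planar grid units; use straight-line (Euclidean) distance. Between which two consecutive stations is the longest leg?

B–C

Leg distances:
A→B: 583.9
B→C: 1187.1
C→D: 1008.8
D→E: 200.4
The longest leg is B–C at 1187.1.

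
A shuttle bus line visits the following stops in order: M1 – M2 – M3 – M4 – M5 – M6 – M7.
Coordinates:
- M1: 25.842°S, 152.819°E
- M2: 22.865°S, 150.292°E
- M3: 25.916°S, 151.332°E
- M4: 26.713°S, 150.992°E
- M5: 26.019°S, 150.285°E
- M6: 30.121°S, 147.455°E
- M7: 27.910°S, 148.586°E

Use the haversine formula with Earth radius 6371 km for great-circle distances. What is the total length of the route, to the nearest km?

1776 km

Leg distances:
M1→M2: 418.4 km  (cumulative 418.4 km)
M2→M3: 355.2 km  (cumulative 773.7 km)
M3→M4: 94.9 km  (cumulative 868.5 km)
M4→M5: 104.5 km  (cumulative 973.0 km)
M5→M6: 533.9 km  (cumulative 1506.9 km)
M6→M7: 269.3 km  (cumulative 1776.3 km)
Total route length ≈ 1776 km.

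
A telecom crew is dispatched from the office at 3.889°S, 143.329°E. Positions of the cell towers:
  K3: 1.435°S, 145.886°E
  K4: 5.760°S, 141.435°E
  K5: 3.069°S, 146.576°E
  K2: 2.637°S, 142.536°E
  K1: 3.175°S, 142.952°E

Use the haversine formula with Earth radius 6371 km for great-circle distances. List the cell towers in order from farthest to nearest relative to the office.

Distances from the office:
K3 1.435°S, 145.886°E: 393.8 km
K5 3.069°S, 146.576°E: 371.7 km
K4 5.760°S, 141.435°E: 295.5 km
K2 2.637°S, 142.536°E: 164.7 km
K1 3.175°S, 142.952°E: 89.7 km

K3, K5, K4, K2, K1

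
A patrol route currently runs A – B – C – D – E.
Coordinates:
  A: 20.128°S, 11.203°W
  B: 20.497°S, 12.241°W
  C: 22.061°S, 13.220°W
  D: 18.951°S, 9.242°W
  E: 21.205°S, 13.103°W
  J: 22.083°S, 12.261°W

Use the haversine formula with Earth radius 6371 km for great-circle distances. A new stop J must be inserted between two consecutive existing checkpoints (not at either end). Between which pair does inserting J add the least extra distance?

between C and D

Added distance for inserting J between each consecutive pair:
A–B: 304.1 km
B–C: 73.9 km
C–D: 28.4 km
D–E: 125.2 km
Smallest added distance is 28.4 km, inserting between C and D.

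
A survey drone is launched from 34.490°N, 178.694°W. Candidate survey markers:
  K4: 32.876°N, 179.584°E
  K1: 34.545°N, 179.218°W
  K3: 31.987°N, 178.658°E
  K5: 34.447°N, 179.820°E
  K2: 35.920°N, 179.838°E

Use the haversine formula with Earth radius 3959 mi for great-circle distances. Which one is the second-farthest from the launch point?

K4

Distances from the launch point (34.490°N, 178.694°W):
K3: 230.9 mi
K4: 149.1 mi
K2: 129.0 mi
K5: 84.7 mi
K1: 30.1 mi
The second-farthest is K4 at 149.1 mi.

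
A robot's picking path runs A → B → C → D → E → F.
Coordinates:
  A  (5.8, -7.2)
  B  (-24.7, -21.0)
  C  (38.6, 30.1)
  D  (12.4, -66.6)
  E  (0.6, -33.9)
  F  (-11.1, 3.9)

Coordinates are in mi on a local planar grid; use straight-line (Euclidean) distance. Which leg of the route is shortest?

Leg distances:
A→B: 33.5 mi
B→C: 81.4 mi
C→D: 100.2 mi
D→E: 34.8 mi
E→F: 39.6 mi
The shortest leg is A–B at 33.5 mi.

A–B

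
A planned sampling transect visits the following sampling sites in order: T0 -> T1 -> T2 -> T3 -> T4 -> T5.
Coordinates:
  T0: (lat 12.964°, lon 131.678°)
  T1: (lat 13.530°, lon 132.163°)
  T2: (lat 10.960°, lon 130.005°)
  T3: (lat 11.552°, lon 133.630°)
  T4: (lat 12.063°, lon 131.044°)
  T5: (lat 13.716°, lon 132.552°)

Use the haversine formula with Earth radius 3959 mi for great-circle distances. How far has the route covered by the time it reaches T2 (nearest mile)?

281 mi

Leg distances:
T0→T1: 50.9 mi  (cumulative 50.9 mi)
T1→T2: 229.7 mi  (cumulative 280.6 mi)
Cumulative distance at T2 ≈ 281 mi.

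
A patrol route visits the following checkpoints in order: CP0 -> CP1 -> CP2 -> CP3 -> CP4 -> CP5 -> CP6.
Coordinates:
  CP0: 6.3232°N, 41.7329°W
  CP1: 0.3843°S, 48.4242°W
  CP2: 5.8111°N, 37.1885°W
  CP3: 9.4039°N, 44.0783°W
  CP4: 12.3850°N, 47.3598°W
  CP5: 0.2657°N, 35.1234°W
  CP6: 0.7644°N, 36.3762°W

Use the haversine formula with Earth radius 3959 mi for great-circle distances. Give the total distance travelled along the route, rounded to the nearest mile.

3654 mi

Leg distances:
CP0→CP1: 654.0 mi  (cumulative 654.0 mi)
CP1→CP2: 885.5 mi  (cumulative 1539.5 mi)
CP2→CP3: 533.1 mi  (cumulative 2072.6 mi)
CP3→CP4: 303.3 mi  (cumulative 2375.9 mi)
CP4→CP5: 1185.2 mi  (cumulative 3561.1 mi)
CP5→CP6: 93.2 mi  (cumulative 3654.3 mi)
Total route length ≈ 3654 mi.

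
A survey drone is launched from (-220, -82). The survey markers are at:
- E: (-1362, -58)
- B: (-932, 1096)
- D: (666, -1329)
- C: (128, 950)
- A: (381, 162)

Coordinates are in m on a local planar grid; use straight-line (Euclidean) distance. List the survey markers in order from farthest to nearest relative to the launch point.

D, B, E, C, A

Distance from the launch point at (-220, -82) to each:
D (666, -1329): 1529.7 m
B (-932, 1096): 1376.5 m
E (-1362, -58): 1142.3 m
C (128, 950): 1089.1 m
A (381, 162): 648.6 m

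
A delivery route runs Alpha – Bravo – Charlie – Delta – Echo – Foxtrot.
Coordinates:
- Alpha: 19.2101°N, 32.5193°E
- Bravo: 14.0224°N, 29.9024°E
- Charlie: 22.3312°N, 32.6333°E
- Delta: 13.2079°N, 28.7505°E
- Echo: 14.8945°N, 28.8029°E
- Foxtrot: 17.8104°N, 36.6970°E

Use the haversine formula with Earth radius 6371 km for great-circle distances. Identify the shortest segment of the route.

Leg distances:
Alpha→Bravo: 640.6 km
Bravo→Charlie: 967.8 km
Charlie→Delta: 1094.4 km
Delta→Echo: 187.6 km
Echo→Foxtrot: 902.4 km
The shortest leg is Delta–Echo at 187.6 km.

Delta–Echo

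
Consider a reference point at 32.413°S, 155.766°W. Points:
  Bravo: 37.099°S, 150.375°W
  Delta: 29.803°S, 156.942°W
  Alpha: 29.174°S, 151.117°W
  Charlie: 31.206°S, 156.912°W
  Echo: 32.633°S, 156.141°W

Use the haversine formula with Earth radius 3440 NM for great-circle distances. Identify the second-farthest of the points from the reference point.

Distances from the reference point (32.413°S, 155.766°W):
Bravo: 387.0 NM
Alpha: 308.7 NM
Delta: 168.0 NM
Charlie: 93.1 NM
Echo: 23.1 NM
The second-farthest is Alpha at 308.7 NM.

Alpha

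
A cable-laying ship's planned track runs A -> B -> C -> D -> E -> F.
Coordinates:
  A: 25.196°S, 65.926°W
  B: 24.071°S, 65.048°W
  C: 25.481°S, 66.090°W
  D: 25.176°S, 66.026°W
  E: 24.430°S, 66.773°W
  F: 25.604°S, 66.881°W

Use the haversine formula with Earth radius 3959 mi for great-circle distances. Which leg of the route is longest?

Leg distances:
A→B: 95.3 mi
B→C: 117.3 mi
C→D: 21.5 mi
D→E: 69.7 mi
E→F: 81.4 mi
The longest leg is B–C at 117.3 mi.

B–C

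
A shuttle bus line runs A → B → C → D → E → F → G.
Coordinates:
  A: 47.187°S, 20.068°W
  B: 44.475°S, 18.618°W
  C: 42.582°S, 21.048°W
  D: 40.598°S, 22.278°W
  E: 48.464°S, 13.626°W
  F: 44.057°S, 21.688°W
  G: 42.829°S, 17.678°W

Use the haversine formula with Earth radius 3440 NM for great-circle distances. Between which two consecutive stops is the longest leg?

Leg distances:
A→B: 173.8 NM
B→C: 155.2 NM
C→D: 131.3 NM
D→E: 599.3 NM
E→F: 426.2 NM
F→G: 189.7 NM
The longest leg is D–E at 599.3 NM.

D–E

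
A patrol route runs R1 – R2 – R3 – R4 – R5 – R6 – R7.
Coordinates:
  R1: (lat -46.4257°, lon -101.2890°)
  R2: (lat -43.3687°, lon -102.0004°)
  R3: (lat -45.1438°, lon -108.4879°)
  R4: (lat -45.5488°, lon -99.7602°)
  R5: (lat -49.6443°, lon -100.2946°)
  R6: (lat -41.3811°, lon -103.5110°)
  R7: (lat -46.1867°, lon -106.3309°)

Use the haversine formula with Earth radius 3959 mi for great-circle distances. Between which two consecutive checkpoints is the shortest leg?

Leg distances:
R1→R2: 214.1 mi
R2→R3: 343.6 mi
R3→R4: 424.6 mi
R4→R5: 284.1 mi
R5→R6: 591.7 mi
R6→R7: 360.6 mi
The shortest leg is R1–R2 at 214.1 mi.

R1–R2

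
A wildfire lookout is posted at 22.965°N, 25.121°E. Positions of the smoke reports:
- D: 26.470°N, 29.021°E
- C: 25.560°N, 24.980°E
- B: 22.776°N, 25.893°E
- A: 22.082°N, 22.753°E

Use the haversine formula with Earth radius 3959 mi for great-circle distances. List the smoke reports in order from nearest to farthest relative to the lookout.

B, A, C, D

Computing each great-circle distance from 22.965°N, 25.121°E:
B 22.776°N, 25.893°E: 50.9 mi
A 22.082°N, 22.753°E: 163.0 mi
C 25.560°N, 24.980°E: 179.5 mi
D 26.470°N, 29.021°E: 344.3 mi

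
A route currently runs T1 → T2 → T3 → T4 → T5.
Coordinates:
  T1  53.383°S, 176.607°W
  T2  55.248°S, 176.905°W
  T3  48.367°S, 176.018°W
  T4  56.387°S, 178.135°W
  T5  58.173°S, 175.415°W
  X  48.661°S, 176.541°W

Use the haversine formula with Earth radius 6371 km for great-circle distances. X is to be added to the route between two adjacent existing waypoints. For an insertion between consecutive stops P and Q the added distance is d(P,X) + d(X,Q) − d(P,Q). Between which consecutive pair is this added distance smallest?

between T3 and T4

Added distance for inserting X between each consecutive pair:
T1–T2: 1049.7 km
T2–T3: 15.8 km
T3–T4: 13.1 km
T4–T5: 1668.9 km
Smallest added distance is 13.1 km, inserting between T3 and T4.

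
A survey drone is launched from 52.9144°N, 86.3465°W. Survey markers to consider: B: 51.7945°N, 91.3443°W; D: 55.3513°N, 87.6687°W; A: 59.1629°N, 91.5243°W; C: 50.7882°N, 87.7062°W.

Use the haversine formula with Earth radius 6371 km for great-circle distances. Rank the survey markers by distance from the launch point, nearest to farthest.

Distance from the launch point at 52.9144°N, 86.3465°W to each:
C 50.7882°N, 87.7062°W: 254.2 km
D 55.3513°N, 87.6687°W: 284.3 km
B 51.7945°N, 91.3443°W: 361.5 km
A 59.1629°N, 91.5243°W: 765.1 km

C, D, B, A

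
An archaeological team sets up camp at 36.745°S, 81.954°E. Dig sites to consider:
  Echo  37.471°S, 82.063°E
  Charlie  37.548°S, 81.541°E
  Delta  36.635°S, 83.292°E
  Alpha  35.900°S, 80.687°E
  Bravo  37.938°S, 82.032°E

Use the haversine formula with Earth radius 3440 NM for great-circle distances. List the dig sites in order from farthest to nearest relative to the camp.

Alpha, Bravo, Delta, Charlie, Echo

Distance from the camp at 36.745°S, 81.954°E to each:
Alpha 35.900°S, 80.687°E: 79.6 NM
Bravo 37.938°S, 82.032°E: 71.7 NM
Delta 36.635°S, 83.292°E: 64.8 NM
Charlie 37.548°S, 81.541°E: 52.1 NM
Echo 37.471°S, 82.063°E: 43.9 NM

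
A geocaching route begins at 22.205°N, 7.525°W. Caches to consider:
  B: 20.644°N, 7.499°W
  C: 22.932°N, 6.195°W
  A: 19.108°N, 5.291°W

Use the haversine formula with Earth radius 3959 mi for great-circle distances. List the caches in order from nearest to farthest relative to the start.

Distances from the start:
C 22.932°N, 6.195°W: 98.6 mi
B 20.644°N, 7.499°W: 107.9 mi
A 19.108°N, 5.291°W: 258.2 mi

C, B, A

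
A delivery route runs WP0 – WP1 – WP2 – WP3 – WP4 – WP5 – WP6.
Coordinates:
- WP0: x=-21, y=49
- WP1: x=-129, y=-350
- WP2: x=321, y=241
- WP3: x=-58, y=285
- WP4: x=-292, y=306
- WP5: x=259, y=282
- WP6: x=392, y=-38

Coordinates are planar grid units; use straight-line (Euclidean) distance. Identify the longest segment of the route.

Leg distances:
WP0→WP1: 413.4
WP1→WP2: 742.8
WP2→WP3: 381.5
WP3→WP4: 234.9
WP4→WP5: 551.5
WP5→WP6: 346.5
The longest leg is WP1–WP2 at 742.8.

WP1–WP2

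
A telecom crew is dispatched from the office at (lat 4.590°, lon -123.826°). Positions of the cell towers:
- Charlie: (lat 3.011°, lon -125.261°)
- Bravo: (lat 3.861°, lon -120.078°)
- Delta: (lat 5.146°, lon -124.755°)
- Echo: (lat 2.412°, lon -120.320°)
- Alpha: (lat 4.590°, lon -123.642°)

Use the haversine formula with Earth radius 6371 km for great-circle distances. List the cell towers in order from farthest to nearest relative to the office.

Echo, Bravo, Charlie, Delta, Alpha

Distance from the office at (lat 4.590°, lon -123.826°) to each:
Echo (lat 2.412°, lon -120.320°): 458.3 km
Bravo (lat 3.861°, lon -120.078°): 423.5 km
Charlie (lat 3.011°, lon -125.261°): 237.0 km
Delta (lat 5.146°, lon -124.755°): 120.1 km
Alpha (lat 4.590°, lon -123.642°): 20.4 km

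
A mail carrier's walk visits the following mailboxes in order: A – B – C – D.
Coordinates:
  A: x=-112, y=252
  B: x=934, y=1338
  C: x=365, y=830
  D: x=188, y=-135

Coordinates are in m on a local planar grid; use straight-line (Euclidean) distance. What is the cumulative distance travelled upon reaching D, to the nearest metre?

3252 m

Leg distances:
A→B: 1507.8 m  (cumulative 1507.8 m)
B→C: 762.8 m  (cumulative 2270.6 m)
C→D: 981.1 m  (cumulative 3251.7 m)
Cumulative distance at D ≈ 3252 m.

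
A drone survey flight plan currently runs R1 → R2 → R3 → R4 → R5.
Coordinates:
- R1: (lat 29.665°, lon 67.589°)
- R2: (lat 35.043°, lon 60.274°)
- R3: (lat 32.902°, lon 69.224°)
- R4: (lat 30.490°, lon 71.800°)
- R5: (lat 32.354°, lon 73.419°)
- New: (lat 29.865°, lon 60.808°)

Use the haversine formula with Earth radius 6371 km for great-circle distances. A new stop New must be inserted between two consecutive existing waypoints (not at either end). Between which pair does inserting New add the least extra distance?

Added distance for inserting New between each consecutive pair:
R1–R2: 322.4 km
R2–R3: 586.3 km
R3–R4: 1563.1 km
R4–R5: 2031.8 km
Smallest added distance is 322.4 km, inserting between R1 and R2.

between R1 and R2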